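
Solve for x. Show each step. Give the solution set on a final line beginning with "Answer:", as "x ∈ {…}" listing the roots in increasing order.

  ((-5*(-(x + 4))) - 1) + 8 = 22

Step 1. [((-5*(-(x + 4))) - 1) + 8 = 22] peel the +8: subtract 8 from each side, so sub: (-5*(-(x + 4))) - 1 = 14.
Step 2. [(-5*(-(x + 4))) - 1 = 14] add 1: x sits inside (… - 1), so sub: -5*(-(x + 4)) = 15.
Step 3. [-5*(-(x + 4)) = 15] leading coefficient -5: divide by -5, so div: -(x + 4) = -3.
Step 4. [-(x + 4) = -3] LHS negated; negate both sides, so neg: x + 4 = 3.
Step 5. [x + 4 = 3] 4 comes off first (subtract 4) ⇒ sub: x = -1.

Answer: x ∈ {-1}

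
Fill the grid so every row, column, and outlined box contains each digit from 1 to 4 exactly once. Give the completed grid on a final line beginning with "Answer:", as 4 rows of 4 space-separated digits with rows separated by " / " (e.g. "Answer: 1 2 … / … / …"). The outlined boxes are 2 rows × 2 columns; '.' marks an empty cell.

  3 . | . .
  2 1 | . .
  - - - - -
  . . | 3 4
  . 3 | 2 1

Step 1. [r1c3∈{1,4}] r1c3 is the only open cell in row 1 admitting 1, so r1c3=1.
Step 2. [r3c1∈{1}] r3c1 is down to just 1, so r3c1=1.
Step 3. [r2c3∈{4}] r2c3 has the single candidate 4 ⇒ r2c3=4.
Step 4. [r1c2∈{4}] r1c2 has the single candidate 4 ⇒ r1c2=4.
Step 5. [r4c1∈{4}] nothing but 4 survives at r4c1, so r4c1=4.
Step 6. [r3c2∈{2}] only 2 remains possible at r3c2, so r3c2=2.
Step 7. [r2c4∈{3}] r2c4's peers cover all but 3, so r2c4=3.
Step 8. [r1c4∈{2}] nothing but 2 survives at r1c4 ⇒ r1c4=2.

Answer: 3 4 1 2 / 2 1 4 3 / 1 2 3 4 / 4 3 2 1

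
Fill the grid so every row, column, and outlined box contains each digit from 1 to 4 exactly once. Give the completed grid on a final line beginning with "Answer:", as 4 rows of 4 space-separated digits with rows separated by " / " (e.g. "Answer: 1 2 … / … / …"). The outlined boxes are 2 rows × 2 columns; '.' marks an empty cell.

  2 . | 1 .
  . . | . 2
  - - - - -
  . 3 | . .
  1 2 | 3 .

Step 1. [r2c3∈{4}] nothing but 4 survives at r2c3, so r2c3=4.
Step 2. [r3c4∈{1,4}] across row 3, 1 lands solely at r3c4. So r3c4=1.
Step 3. [r4c4∈{4}] only 4 remains possible at r4c4, so r4c4=4.
Step 4. [r2c1∈{3}] r2c1 is down to just 3. So r2c1=3.
Step 5. [r3c1∈{4}] only 4 remains possible at r3c1, so r3c1=4.
Step 6. [r2c2∈{1}] r2c2 is down to just 1, so r2c2=1.
Step 7. [r1c2∈{4}] r1c2 has the single candidate 4. So r1c2=4.
Step 8. [r1c4∈{3}] nothing but 3 survives at r1c4 ⇒ r1c4=3.
Step 9. [r3c3∈{2}] r3c3 has the single candidate 2 ⇒ r3c3=2.

Answer: 2 4 1 3 / 3 1 4 2 / 4 3 2 1 / 1 2 3 4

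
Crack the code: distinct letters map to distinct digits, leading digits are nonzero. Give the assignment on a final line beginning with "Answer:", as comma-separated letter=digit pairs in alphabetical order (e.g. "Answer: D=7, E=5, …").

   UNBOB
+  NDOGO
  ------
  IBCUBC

Step 1. [col 1: B + O ≡ C (mod 10)] no forcing yet in column 1 (carry-in 0); C=7 is free and consistent — try it. So C=7.
Step 2. [col 1: B + O ≡ C (mod 10)] no forcing yet in column 1 (carry-in 0); B=3 is free and consistent — try it. So B=3.
Step 3. [col 1: B + O ≡ C (mod 10)] column 1: given B=3, C=7, carry-in 0, and digits 3,7 already taken and all letters distinct, B+O≡C (mod 10) forces O=4, so O=4.
Step 4. [I] adding two 5-digit numbers gives at most 5+1 digits, and here it does — I is that final carry and must be 1. So I=1.
Step 5. [col 2: O + G ≡ B (mod 10)] column 2 reads O+G+carry(0)=B with O=4, B=3; with digits 1,3,4,7 already taken and all letters distinct, the only value for G is 9, so G=9.
Step 6. [col 3: B + O ≡ U (mod 10)] column 3: given B=3, O=4, carry-in 1, and digits 1,3,4,7,9 already taken and all letters distinct, B+O≡U (mod 10) forces U=8, so U=8.
Step 7. [col 4: N + D ≡ C (mod 10)] no forcing yet in column 4 (carry-in 0); N=5 is free and consistent — try it ⇒ N=5.
Step 8. [col 4: N + D ≡ C (mod 10)] column 4 reads N+D+carry(0)=C with N=5, C=7; with digits 1,3,4,5,7,8,9 already taken and all letters distinct, the only value for D is 2 ⇒ D=2.

Answer: B=3, C=7, D=2, G=9, I=1, N=5, O=4, U=8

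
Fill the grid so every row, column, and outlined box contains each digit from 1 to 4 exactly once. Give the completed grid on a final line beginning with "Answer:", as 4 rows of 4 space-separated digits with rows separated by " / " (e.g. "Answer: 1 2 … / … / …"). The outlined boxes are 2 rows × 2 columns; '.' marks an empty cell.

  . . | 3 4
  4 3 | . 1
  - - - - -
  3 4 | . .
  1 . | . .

Step 1. [r3c4∈{2}] r3c4 has the single candidate 2 ⇒ r3c4=2.
Step 2. [r1c1∈{2}] only 2 remains possible at r1c1, so r1c1=2.
Step 3. [r4c4∈{3}] only 3 remains possible at r4c4. So r4c4=3.
Step 4. [r4c2∈{2}] r4c2's peers cover all but 2, so r4c2=2.
Step 5. [r3c3∈{1}] nothing but 1 survives at r3c3, so r3c3=1.
Step 6. [r4c3∈{4}] nothing but 4 survives at r4c3 ⇒ r4c3=4.
Step 7. [r2c3∈{2}] r2c3 has the single candidate 2, so r2c3=2.
Step 8. [r1c2∈{1}] r1c2 has the single candidate 1, so r1c2=1.

Answer: 2 1 3 4 / 4 3 2 1 / 3 4 1 2 / 1 2 4 3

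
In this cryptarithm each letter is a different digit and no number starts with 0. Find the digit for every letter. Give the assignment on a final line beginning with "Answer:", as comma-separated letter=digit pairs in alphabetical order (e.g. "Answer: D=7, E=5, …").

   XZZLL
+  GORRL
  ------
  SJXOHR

Step 1. [col 1: L + L ≡ R (mod 10)] column 1 (L + L ≡ R (mod 10), carry-in 0) doesn't pin R yet; pick R=6 and continue ⇒ R=6.
Step 2. [col 1: L + L ≡ R (mod 10)] several values work for L in column 1 (L + L ≡ R (mod 10), carry-in 0); try L=3 ⇒ L=3.
Step 3. [S] the sum has 6 digits but both addends have 5; that extra leading digit S is the final carry, namely 1 ⇒ S=1.
Step 4. [col 2: L + R ≡ H (mod 10)] from column 2 (L=3, R=6, carry-in 0, digits 1,3,6 already taken and all letters distinct): H must equal 9, so H=9.
Step 5. [col 3: Z + R ≡ O (mod 10)] several values work for Z in column 3 (Z + R ≡ O (mod 10), carry-in 0); try Z=4. So Z=4.
Step 6. [col 3: Z + R ≡ O (mod 10)] column 3 reads Z+R+carry(0)=O with Z=4, R=6; with digits 1,3,4,6,9 already taken and all letters distinct, the only value for O is 0 ⇒ O=0.
Step 7. [col 4: Z + O ≡ X (mod 10)] column 4: given Z=4, O=0, carry-in 1, and digits 0,1,3,4,6,9 already taken and all letters distinct, Z+O≡X (mod 10) forces X=5. So X=5.
Step 8. [col 5: X + G ≡ J (mod 10)] several values work for J in column 5 (X + G ≡ J (mod 10), carry-in 0); try J=2, so J=2.
Step 9. [col 5: X + G ≡ J (mod 10)] column 5: given X=5, J=2, carry-in 0, and digits 0,1,2,3,4,5,6,9 already taken and all letters distinct, X+G≡J (mod 10) forces G=7. So G=7.

Answer: G=7, H=9, J=2, L=3, O=0, R=6, S=1, X=5, Z=4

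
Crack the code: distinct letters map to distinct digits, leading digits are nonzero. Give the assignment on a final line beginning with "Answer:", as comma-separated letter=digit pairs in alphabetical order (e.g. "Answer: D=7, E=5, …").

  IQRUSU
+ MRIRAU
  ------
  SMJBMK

Step 1. [col 1: U + U ≡ K (mod 10)] K=4 is one option consistent with column 1 (U + U ≡ K (mod 10), carry-in 0) — take it. So K=4.
Step 2. [col 1: U + U ≡ K (mod 10)] several values work for U in column 1 (U + U ≡ K (mod 10), carry-in 0); try U=2. So U=2.
Step 3. [col 2: S + A ≡ M (mod 10)] several values work for M in column 2 (S + A ≡ M (mod 10), carry-in 0); try M=3. So M=3.
Step 4. [col 2: S + A ≡ M (mod 10)] several values work for S in column 2 (S + A ≡ M (mod 10), carry-in 0); try S=5 ⇒ S=5.
Step 5. [col 2: S + A ≡ M (mod 10)] column 2: given S=5, M=3, carry-in 0, and digits 2,3,4,5 already taken and all letters distinct, S+A≡M (mod 10) forces A=8, so A=8.
Step 6. [col 3: U + R ≡ B (mod 10)] no forcing yet in column 3 (carry-in 1); R=7 is free and consistent — try it. So R=7.
Step 7. [col 3: U + R ≡ B (mod 10)] from column 3 (U=2, R=7, carry-in 1, digits 2,3,4,5,7,8 already taken and all letters distinct): B must equal 0, so B=0.
Step 8. [col 4: R + I ≡ J (mod 10)] in column 4 we have R+I≡J with carry-in 1; given R=7 and digits 0,2,3,4,5,7,8 already taken and all letters distinct, that pins J to 9, so J=9.
Step 9. [col 4: R + I ≡ J (mod 10)] column 4 reads R+I+carry(1)=J with R=7, J=9; with digits 0,2,3,4,5,7,8,9 already taken and all letters distinct, the only value for I is 1, so I=1.
Step 10. [col 5: Q + R ≡ M (mod 10)] in column 5 we have Q+R≡M with carry-in 0; given R=7, M=3 and digits 0,1,2,3,4,5,7,8,9 already taken and all letters distinct, that pins Q to 6 ⇒ Q=6.

Answer: A=8, B=0, I=1, J=9, K=4, M=3, Q=6, R=7, S=5, U=2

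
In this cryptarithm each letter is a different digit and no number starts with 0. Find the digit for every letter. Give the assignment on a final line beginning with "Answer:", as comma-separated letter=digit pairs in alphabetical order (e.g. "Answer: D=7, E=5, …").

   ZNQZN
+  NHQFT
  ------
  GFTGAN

Step 1. [col 1: N + T ≡ N (mod 10)] column 1: given nothing yet, carry-in 0, and all letters distinct, none taken yet, N+T≡N (mod 10) forces T=0 ⇒ T=0.
Step 2. [col 1: N + T ≡ N (mod 10)] several values work for N in column 1 (N + T ≡ N (mod 10), carry-in 0); try N=7. So N=7.
Step 3. [G] G is the leading digit of a 6-digit sum of two 5-digit numbers; the final carry is exactly 1, so G=1.
Step 4. [col 2: Z + F ≡ A (mod 10)] no forcing yet in column 2 (carry-in 0); F=6 is free and consistent — try it, so F=6.
Step 5. [col 2: Z + F ≡ A (mod 10)] column 2 (Z + F ≡ A (mod 10), carry-in 0) doesn't pin Z yet; pick Z=8 and continue ⇒ Z=8.
Step 6. [col 2: Z + F ≡ A (mod 10)] in column 2 we have Z+F≡A with carry-in 0; given Z=8, F=6 and digits 0,1,6,7,8 already taken and all letters distinct, that pins A to 4, so A=4.
Step 7. [col 3: Q + Q ≡ G (mod 10)] column 3: given G=1, carry-in 1, and digits 0,1,4,6,7,8 already taken and all letters distinct, Q+Q≡G (mod 10) forces Q=5 ⇒ Q=5.
Step 8. [col 4: N + H ≡ T (mod 10)] in column 4 we have N+H≡T with carry-in 1; given N=7, T=0 and digits 0,1,4,5,6,7,8 already taken and all letters distinct, that pins H to 2. So H=2.

Answer: A=4, F=6, G=1, H=2, N=7, Q=5, T=0, Z=8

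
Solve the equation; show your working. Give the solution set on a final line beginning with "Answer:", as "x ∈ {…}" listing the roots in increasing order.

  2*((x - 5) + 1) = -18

Step 1. [2*((x - 5) + 1) = -18] divide by the outer 2. So div: (x - 5) + 1 = -9.
Step 2. [(x - 5) + 1 = -9] +1 is outermost — subtract 1 both sides, so sub: x - 5 = -10.
Step 3. [x - 5 = -10] add 5: x sits inside (… - 5). So sub: x = -5.

Answer: x ∈ {-5}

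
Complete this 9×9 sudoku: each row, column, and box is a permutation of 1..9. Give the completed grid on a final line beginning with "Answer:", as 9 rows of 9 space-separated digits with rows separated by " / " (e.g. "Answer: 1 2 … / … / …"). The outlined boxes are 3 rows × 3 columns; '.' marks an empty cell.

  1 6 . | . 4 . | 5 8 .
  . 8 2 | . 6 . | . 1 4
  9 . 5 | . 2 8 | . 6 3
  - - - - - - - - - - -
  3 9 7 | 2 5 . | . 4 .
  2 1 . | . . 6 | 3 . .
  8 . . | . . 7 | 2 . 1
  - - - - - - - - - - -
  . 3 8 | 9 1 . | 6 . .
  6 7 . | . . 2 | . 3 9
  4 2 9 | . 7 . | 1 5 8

Step 1. [r8c4∈{4,5,8}] across row 8, 5 lands solely at r8c4, so r8c4=5.
Step 2. [r5c3∈{4}] r5c3 is down to just 4. So r5c3=4.
Step 3. [r9c6∈{3}] nothing but 3 survives at r9c6, so r9c6=3.
Step 4. [r2c4∈{3,7}] row 2 places 3 nowhere but r2c4 ⇒ r2c4=3.
Step 5. [r3c7∈{7}] nothing but 7 survives at r3c7. So r3c7=7.
Step 6. [r6c8∈{9}] only 9 remains possible at r6c8, so r6c8=9.
Step 7. [r7c8∈{2,7}] r7c8 is the only open cell in col 8 admitting 2, so r7c8=2.
Step 8. [r2c7∈{9}] only 9 remains possible at r2c7 ⇒ r2c7=9.
Step 9. [r5c9∈{5,7}] row 5 places 5 nowhere but r5c9, so r5c9=5.
Step 10. [r5c5∈{8,9}] r5c5 is the only open cell in row 5 admitting 9 ⇒ r5c5=9.
Step 11. [r6c4∈{4}] r6c4 has the single candidate 4. So r6c4=4.
Step 12. [r6c5∈{3}] r6c5 has the single candidate 3. So r6c5=3.
Step 13. [r6c2∈{5}] r6c2 is down to just 5, so r6c2=5.
Step 14. [r3c4∈{1}] only 1 remains possible at r3c4, so r3c4=1.
Step 15. [r8c5∈{8}] r8c5 is down to just 8 ⇒ r8c5=8.
Step 16. [r9c4∈{6}] nothing but 6 survives at r9c4. So r9c4=6.
Step 17. [r2c6∈{5}] nothing but 5 survives at r2c6. So r2c6=5.
Step 18. [r1c4∈{7}] only 7 remains possible at r1c4 ⇒ r1c4=7.
Step 19. [r7c1∈{5}] r7c1 is down to just 5. So r7c1=5.
Step 20. [r1c9∈{2}] r1c9 is down to just 2, so r1c9=2.
Step 21. [r7c9∈{7}] only 7 remains possible at r7c9, so r7c9=7.
Step 22. [r3c2∈{4}] r3c2 is down to just 4, so r3c2=4.
Step 23. [r8c3∈{1}] r8c3's peers cover all but 1 ⇒ r8c3=1.
Step 24. [r4c9∈{6}] r4c9 is down to just 6, so r4c9=6.
Step 25. [r8c7∈{4}] only 4 remains possible at r8c7, so r8c7=4.
Step 26. [r5c8∈{7}] r5c8 is down to just 7, so r5c8=7.
Step 27. [r2c1∈{7}] nothing but 7 survives at r2c1. So r2c1=7.
Step 28. [r7c6∈{4}] r7c6 has the single candidate 4, so r7c6=4.
Step 29. [r1c3∈{3}] only 3 remains possible at r1c3, so r1c3=3.
Step 30. [r4c6∈{1}] r4c6 has the single candidate 1. So r4c6=1.
Step 31. [r6c3∈{6}] r6c3 has the single candidate 6. So r6c3=6.
Step 32. [r5c4∈{8}] r5c4 has the single candidate 8 ⇒ r5c4=8.
Step 33. [r4c7∈{8}] r4c7's peers cover all but 8. So r4c7=8.
Step 34. [r1c6∈{9}] r1c6 has the single candidate 9 ⇒ r1c6=9.

Answer: 1 6 3 7 4 9 5 8 2 / 7 8 2 3 6 5 9 1 4 / 9 4 5 1 2 8 7 6 3 / 3 9 7 2 5 1 8 4 6 / 2 1 4 8 9 6 3 7 5 / 8 5 6 4 3 7 2 9 1 / 5 3 8 9 1 4 6 2 7 / 6 7 1 5 8 2 4 3 9 / 4 2 9 6 7 3 1 5 8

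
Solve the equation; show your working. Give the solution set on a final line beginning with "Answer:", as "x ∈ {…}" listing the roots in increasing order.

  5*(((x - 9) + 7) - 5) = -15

Step 1. [5*(((x - 9) + 7) - 5) = -15] divide by the outer 5, so div: ((x - 9) + 7) - 5 = -3.
Step 2. [((x - 9) + 7) - 5 = -3] add 5: x sits inside (… - 5) ⇒ sub: (x - 9) + 7 = 2.
Step 3. [(x - 9) + 7 = 2] 7 comes off first (subtract 7) ⇒ sub: x - 9 = -5.
Step 4. [x - 9 = -5] peel the -9: add 9 from each side ⇒ sub: x = 4.

Answer: x ∈ {4}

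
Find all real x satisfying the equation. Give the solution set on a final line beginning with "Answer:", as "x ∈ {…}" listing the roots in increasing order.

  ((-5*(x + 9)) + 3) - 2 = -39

Step 1. [((-5*(x + 9)) + 3) - 2 = -39] 2 comes off first (add 2) ⇒ sub: (-5*(x + 9)) + 3 = -37.
Step 2. [(-5*(x + 9)) + 3 = -37] subtract 3: x sits inside (… + 3), so sub: -5*(x + 9) = -40.
Step 3. [-5*(x + 9) = -40] leading coefficient -5: divide by -5. So div: x + 9 = 8.
Step 4. [x + 9 = 8] the outer +9 inverts by subtracting 9. So sub: x = -1.

Answer: x ∈ {-1}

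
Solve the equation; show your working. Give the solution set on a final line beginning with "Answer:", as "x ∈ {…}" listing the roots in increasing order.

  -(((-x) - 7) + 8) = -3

Step 1. [-(((-x) - 7) + 8) = -3] flip signs both sides ⇒ neg: ((-x) - 7) + 8 = 3.
Step 2. [((-x) - 7) + 8 = 3] the outer +8 inverts by subtracting 8. So sub: (-x) - 7 = -5.
Step 3. [(-x) - 7 = -5] -7 is outermost — add 7 both sides ⇒ sub: -x = 2.
Step 4. [-x = 2] LHS negated; negate both sides ⇒ neg: x = -2.

Answer: x ∈ {-2}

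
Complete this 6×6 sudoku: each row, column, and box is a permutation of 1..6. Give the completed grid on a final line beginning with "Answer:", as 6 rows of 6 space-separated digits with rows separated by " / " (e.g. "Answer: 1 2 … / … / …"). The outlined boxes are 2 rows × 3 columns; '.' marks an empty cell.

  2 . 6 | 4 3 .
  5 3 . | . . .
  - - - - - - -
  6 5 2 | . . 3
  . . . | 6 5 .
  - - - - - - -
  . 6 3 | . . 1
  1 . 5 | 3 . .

Step 1. [r3c5∈{1,4}] 4 has one home in row 3: r3c5 ⇒ r3c5=4.
Step 2. [r2c5∈{1,2,6}] 1 has one home in col 5: r2c5. So r2c5=1.
Step 3. [r6c2∈{2,4}] 2 has one home in col 2: r6c2, so r6c2=2.
Step 4. [r4c2∈{1,4}] in col 2, 4 fits only at r4c2. So r4c2=4.
Step 5. [r2c4∈{2}] r2c4 is down to just 2, so r2c4=2.
Step 6. [r2c6∈{6}] only 6 remains possible at r2c6 ⇒ r2c6=6.
Step 7. [r4c3∈{1}] r4c3's peers cover all but 1, so r4c3=1.
Step 8. [r5c1∈{4}] nothing but 4 survives at r5c1, so r5c1=4.
Step 9. [r6c5∈{6}] r6c5 is down to just 6 ⇒ r6c5=6.
Step 10. [r5c5∈{2}] r5c5 is down to just 2 ⇒ r5c5=2.
Step 11. [r1c6∈{5}] r1c6 is down to just 5. So r1c6=5.
Step 12. [r4c6∈{2}] only 2 remains possible at r4c6 ⇒ r4c6=2.
Step 13. [r3c4∈{1}] r3c4 has the single candidate 1, so r3c4=1.
Step 14. [r1c2∈{1}] nothing but 1 survives at r1c2. So r1c2=1.
Step 15. [r6c6∈{4}] r6c6 has the single candidate 4, so r6c6=4.
Step 16. [r4c1∈{3}] r4c1 is down to just 3 ⇒ r4c1=3.
Step 17. [r5c4∈{5}] r5c4's peers cover all but 5 ⇒ r5c4=5.
Step 18. [r2c3∈{4}] r2c3 has the single candidate 4. So r2c3=4.

Answer: 2 1 6 4 3 5 / 5 3 4 2 1 6 / 6 5 2 1 4 3 / 3 4 1 6 5 2 / 4 6 3 5 2 1 / 1 2 5 3 6 4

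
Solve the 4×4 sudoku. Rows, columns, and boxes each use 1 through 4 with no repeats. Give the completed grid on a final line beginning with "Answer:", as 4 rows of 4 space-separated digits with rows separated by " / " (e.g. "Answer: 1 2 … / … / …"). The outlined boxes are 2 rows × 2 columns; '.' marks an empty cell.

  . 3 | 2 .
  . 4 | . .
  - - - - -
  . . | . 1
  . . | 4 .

Step 1. [r3c3∈{3}] nothing but 3 survives at r3c3. So r3c3=3.
Step 2. [r3c2∈{2}] r3c2 is down to just 2 ⇒ r3c2=2.
Step 3. [r1c1∈{1}] only 1 remains possible at r1c1. So r1c1=1.
Step 4. [r2c3∈{1}] only 1 remains possible at r2c3 ⇒ r2c3=1.
Step 5. [r2c4∈{3}] r2c4's peers cover all but 3. So r2c4=3.
Step 6. [r3c1∈{4}] r3c1 is down to just 4, so r3c1=4.
Step 7. [r1c4∈{4}] r1c4's peers cover all but 4, so r1c4=4.
Step 8. [r2c1∈{2}] r2c1 has the single candidate 2, so r2c1=2.
Step 9. [r4c1∈{3}] nothing but 3 survives at r4c1, so r4c1=3.
Step 10. [r4c4∈{2}] only 2 remains possible at r4c4 ⇒ r4c4=2.
Step 11. [r4c2∈{1}] nothing but 1 survives at r4c2. So r4c2=1.

Answer: 1 3 2 4 / 2 4 1 3 / 4 2 3 1 / 3 1 4 2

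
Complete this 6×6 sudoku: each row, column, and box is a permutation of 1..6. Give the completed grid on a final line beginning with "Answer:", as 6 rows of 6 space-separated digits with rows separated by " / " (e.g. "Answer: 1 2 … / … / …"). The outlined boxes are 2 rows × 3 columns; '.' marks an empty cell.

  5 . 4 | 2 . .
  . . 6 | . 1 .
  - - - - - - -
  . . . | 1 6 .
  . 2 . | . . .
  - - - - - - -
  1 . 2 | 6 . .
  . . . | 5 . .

Step 1. [r1c5∈{3}] only 3 remains possible at r1c5. So r1c5=3.
Step 2. [r6c3∈{3}] nothing but 3 survives at r6c3. So r6c3=3.
Step 3. [r5c5∈{4}] r5c5 has the single candidate 4 ⇒ r5c5=4.
Step 4. [r4c4∈{3,4}] 3 has one home in col 4: r4c4 ⇒ r4c4=3.
Step 5. [r3c3∈{5}] nothing but 5 survives at r3c3 ⇒ r3c3=5.
Step 6. [r6c2∈{4,6}] in col 2, 6 fits only at r6c2 ⇒ r6c2=6.
Step 7. [r3c2∈{3,4}] col 2 places 4 nowhere but r3c2, so r3c2=4.
Step 8. [r2c6∈{4,5}] across row 2, 5 lands solely at r2c6. So r2c6=5.
Step 9. [r3c1∈{3}] r3c1's peers cover all but 3. So r3c1=3.
Step 10. [r3c6∈{2}] nothing but 2 survives at r3c6. So r3c6=2.
Step 11. [r4c3∈{1}] r4c3's peers cover all but 1, so r4c3=1.
Step 12. [r4c6∈{4}] only 4 remains possible at r4c6 ⇒ r4c6=4.
Step 13. [r4c5∈{5}] nothing but 5 survives at r4c5 ⇒ r4c5=5.
Step 14. [r6c5∈{2}] only 2 remains possible at r6c5. So r6c5=2.
Step 15. [r6c1∈{4}] r6c1 has the single candidate 4, so r6c1=4.
Step 16. [r2c2∈{3}] r2c2 is down to just 3 ⇒ r2c2=3.
Step 17. [r1c2∈{1}] nothing but 1 survives at r1c2, so r1c2=1.
Step 18. [r2c4∈{4}] r2c4's peers cover all but 4. So r2c4=4.
Step 19. [r2c1∈{2}] only 2 remains possible at r2c1 ⇒ r2c1=2.
Step 20. [r4c1∈{6}] r4c1's peers cover all but 6. So r4c1=6.
Step 21. [r6c6∈{1}] r6c6 is down to just 1. So r6c6=1.
Step 22. [r1c6∈{6}] r1c6's peers cover all but 6, so r1c6=6.
Step 23. [r5c2∈{5}] nothing but 5 survives at r5c2. So r5c2=5.
Step 24. [r5c6∈{3}] r5c6 is down to just 3 ⇒ r5c6=3.

Answer: 5 1 4 2 3 6 / 2 3 6 4 1 5 / 3 4 5 1 6 2 / 6 2 1 3 5 4 / 1 5 2 6 4 3 / 4 6 3 5 2 1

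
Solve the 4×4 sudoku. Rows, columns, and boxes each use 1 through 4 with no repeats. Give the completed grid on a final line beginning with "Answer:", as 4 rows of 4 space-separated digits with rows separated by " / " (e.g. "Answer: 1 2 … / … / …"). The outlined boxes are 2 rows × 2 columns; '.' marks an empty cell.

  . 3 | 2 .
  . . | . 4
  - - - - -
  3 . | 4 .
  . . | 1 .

Step 1. [r3c4∈{2}] r3c4 has the single candidate 2, so r3c4=2.
Step 2. [r1c1∈{1,4}] 4 has one home in row 1: r1c1. So r1c1=4.
Step 3. [r2c1∈{1,2}] 1 has one home in col 1: r2c1, so r2c1=1.
Step 4. [r4c1∈{2}] r4c1 has the single candidate 2 ⇒ r4c1=2.
Step 5. [r3c2∈{1}] r3c2 has the single candidate 1 ⇒ r3c2=1.
Step 6. [r2c2∈{2}] r2c2 has the single candidate 2, so r2c2=2.
Step 7. [r4c4∈{3}] only 3 remains possible at r4c4 ⇒ r4c4=3.
Step 8. [r2c3∈{3}] r2c3 is down to just 3, so r2c3=3.
Step 9. [r4c2∈{4}] r4c2 is down to just 4. So r4c2=4.
Step 10. [r1c4∈{1}] r1c4 has the single candidate 1 ⇒ r1c4=1.

Answer: 4 3 2 1 / 1 2 3 4 / 3 1 4 2 / 2 4 1 3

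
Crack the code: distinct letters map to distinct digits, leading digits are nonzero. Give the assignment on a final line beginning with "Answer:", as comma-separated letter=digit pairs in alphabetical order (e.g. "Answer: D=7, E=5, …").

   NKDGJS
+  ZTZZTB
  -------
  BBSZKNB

Step 1. [col 1: S + B ≡ B (mod 10)] column 1 reads S+B+carry(0)=B with nothing yet; with all letters distinct, none taken yet, the only value for S is 0. So S=0.
Step 2. [col 1: S + B ≡ B (mod 10)] B=1 is one option consistent with column 1 (S + B ≡ B (mod 10), carry-in 0) — take it ⇒ B=1.
Step 3. [col 2: J + T ≡ N (mod 10)] column 2 (J + T ≡ N (mod 10), carry-in 0) doesn't pin T yet; pick T=5 and continue. So T=5.
Step 4. [col 2: J + T ≡ N (mod 10)] no forcing yet in column 2 (carry-in 0); J=8 is free and consistent — try it ⇒ J=8.
Step 5. [col 2: J + T ≡ N (mod 10)] from column 2 (J=8, T=5, carry-in 0, digits 0,1,5,8 already taken and all letters distinct): N must equal 3. So N=3.
Step 6. [col 3: G + Z ≡ K (mod 10)] G=6 is one option consistent with column 3 (G + Z ≡ K (mod 10), carry-in 1) — take it ⇒ G=6.
Step 7. [col 3: G + Z ≡ K (mod 10)] column 3 (G + Z ≡ K (mod 10), carry-in 1) doesn't pin Z yet; pick Z=7 and continue, so Z=7.
Step 8. [col 3: G + Z ≡ K (mod 10)] in column 3 we have G+Z≡K with carry-in 1; given G=6, Z=7 and digits 0,1,3,5,6,7,8 already taken and all letters distinct, that pins K to 4. So K=4.
Step 9. [col 4: D + Z ≡ Z (mod 10)] column 4: given Z=7, carry-in 1, and digits 0,1,3,4,5,6,7,8 already taken and all letters distinct, D+Z≡Z (mod 10) forces D=9, so D=9.

Answer: B=1, D=9, G=6, J=8, K=4, N=3, S=0, T=5, Z=7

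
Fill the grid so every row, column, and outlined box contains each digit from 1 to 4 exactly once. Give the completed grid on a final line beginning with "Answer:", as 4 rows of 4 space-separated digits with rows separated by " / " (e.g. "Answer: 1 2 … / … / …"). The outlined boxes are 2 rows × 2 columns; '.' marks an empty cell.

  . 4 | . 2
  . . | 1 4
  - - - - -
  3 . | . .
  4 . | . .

Step 1. [r4c4∈{1,3}] col 4 places 3 nowhere but r4c4. So r4c4=3.
Step 2. [r4c2∈{1,2}] in row 4, 1 fits only at r4c2, so r4c2=1.
Step 3. [r3c2∈{2}] only 2 remains possible at r3c2. So r3c2=2.
Step 4. [r1c3∈{3}] r1c3 has the single candidate 3. So r1c3=3.
Step 5. [r3c3∈{4}] r3c3 has the single candidate 4. So r3c3=4.
Step 6. [r2c1∈{2}] r2c1 is down to just 2 ⇒ r2c1=2.
Step 7. [r3c4∈{1}] only 1 remains possible at r3c4. So r3c4=1.
Step 8. [r1c1∈{1}] r1c1 is down to just 1, so r1c1=1.
Step 9. [r4c3∈{2}] r4c3 has the single candidate 2, so r4c3=2.
Step 10. [r2c2∈{3}] r2c2 has the single candidate 3 ⇒ r2c2=3.

Answer: 1 4 3 2 / 2 3 1 4 / 3 2 4 1 / 4 1 2 3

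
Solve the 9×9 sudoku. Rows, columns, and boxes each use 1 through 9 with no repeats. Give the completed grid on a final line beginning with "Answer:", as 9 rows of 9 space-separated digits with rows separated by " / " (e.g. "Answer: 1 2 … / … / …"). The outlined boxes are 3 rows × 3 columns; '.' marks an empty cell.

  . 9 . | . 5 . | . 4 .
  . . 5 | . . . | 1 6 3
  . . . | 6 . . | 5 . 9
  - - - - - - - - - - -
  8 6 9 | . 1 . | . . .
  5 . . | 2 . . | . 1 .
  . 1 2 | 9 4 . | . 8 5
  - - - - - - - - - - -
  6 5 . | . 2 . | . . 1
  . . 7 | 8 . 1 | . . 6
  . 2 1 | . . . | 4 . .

Step 1. [r7c3∈{3,4,8}] box 7 places 8 nowhere but r7c3. So r7c3=8.
Step 2. [r5c7∈{3,6,7,9}] 9 has one home in row 5: r5c7, so r5c7=9.
Step 3. [r3c1∈{1,2,3,4,7}] 1 has one home in row 3: r3c1. So r3c1=1.
Step 4. [r1c7∈{2,7,8}] across col 7, 8 lands solely at r1c7, so r1c7=8.
Step 5. [r8c8∈{2,3,5,9}] r8c8 is the only open cell in row 8 admitting 5, so r8c8=5.
Step 6. [r6c7∈{3,6,7}] in col 7, 6 fits only at r6c7 ⇒ r6c7=6.
Step 7. [r4c9∈{2,4,7}] 4 has one home in row 4: r4c9. So r4c9=4.
Step 8. [r5c9∈{7}] nothing but 7 survives at r5c9, so r5c9=7.
Step 9. [r3c8∈{2,7}] 7 has one home in box 3: r3c8 ⇒ r3c8=7.
Step 10. [r2c2∈{4,7,8}] 7 has one home in col 2: r2c2. So r2c2=7.
Step 11. [r9c5∈{3,6,7,9}] 7 has one home in col 5: r9c5, so r9c5=7.
Step 12. [r3c6∈{2,3,4,8}] across row 3, 2 lands solely at r3c6. So r3c6=2.
Step 13. [r9c6∈{3,5,6,9}] in row 9, 6 fits only at r9c6, so r9c6=6.
Step 14. [r2c4∈{4}] r2c4's peers cover all but 4 ⇒ r2c4=4.
Step 15. [r7c4∈{3}] only 3 remains possible at r7c4, so r7c4=3.
Step 16. [r8c5∈{9}] only 9 remains possible at r8c5. So r8c5=9.
Step 17. [r4c6∈{3,5,7}] across col 6, 5 lands solely at r4c6 ⇒ r4c6=5.
Step 18. [r2c5∈{8}] r2c5 has the single candidate 8 ⇒ r2c5=8.
Step 19. [r3c5∈{3}] nothing but 3 survives at r3c5 ⇒ r3c5=3.
Step 20. [r4c8∈{2,3}] col 8 places 2 nowhere but r4c8, so r4c8=2.
Step 21. [r9c8∈{3,9}] 3 has one home in col 8: r9c8 ⇒ r9c8=3.
Step 22. [r1c6∈{7}] nothing but 7 survives at r1c6 ⇒ r1c6=7.
Step 23. [r8c1∈{3,4}] across col 1, 4 lands solely at r8c1 ⇒ r8c1=4.
Step 24. [r3c3∈{4}] r3c3's peers cover all but 4. So r3c3=4.
Step 25. [r5c3∈{3}] r5c3 is down to just 3, so r5c3=3.
Step 26. [r1c1∈{2,3}] row 1 places 3 nowhere but r1c1. So r1c1=3.
Step 27. [r5c5∈{6}] r5c5 has the single candidate 6 ⇒ r5c5=6.
Step 28. [r7c6∈{4}] r7c6 is down to just 4. So r7c6=4.
Step 29. [r5c6∈{8}] r5c6 has the single candidate 8. So r5c6=8.
Step 30. [r1c9∈{2}] nothing but 2 survives at r1c9 ⇒ r1c9=2.
Step 31. [r2c6∈{9}] r2c6 has the single candidate 9. So r2c6=9.
Step 32. [r2c1∈{2}] only 2 remains possible at r2c1 ⇒ r2c1=2.
Step 33. [r4c7∈{3}] only 3 remains possible at r4c7. So r4c7=3.
Step 34. [r1c4∈{1}] nothing but 1 survives at r1c4, so r1c4=1.
Step 35. [r6c1∈{7}] only 7 remains possible at r6c1, so r6c1=7.
Step 36. [r7c8∈{9}] r7c8 is down to just 9 ⇒ r7c8=9.
Step 37. [r3c2∈{8}] r3c2 is down to just 8. So r3c2=8.
Step 38. [r8c7∈{2}] r8c7 is down to just 2 ⇒ r8c7=2.
Step 39. [r5c2∈{4}] nothing but 4 survives at r5c2. So r5c2=4.
Step 40. [r6c6∈{3}] r6c6 is down to just 3, so r6c6=3.
Step 41. [r9c1∈{9}] r9c1 has the single candidate 9. So r9c1=9.
Step 42. [r9c4∈{5}] r9c4's peers cover all but 5 ⇒ r9c4=5.
Step 43. [r1c3∈{6}] r1c3's peers cover all but 6, so r1c3=6.
Step 44. [r7c7∈{7}] nothing but 7 survives at r7c7. So r7c7=7.
Step 45. [r4c4∈{7}] r4c4 is down to just 7 ⇒ r4c4=7.
Step 46. [r8c2∈{3}] r8c2 is down to just 3, so r8c2=3.
Step 47. [r9c9∈{8}] only 8 remains possible at r9c9, so r9c9=8.

Answer: 3 9 6 1 5 7 8 4 2 / 2 7 5 4 8 9 1 6 3 / 1 8 4 6 3 2 5 7 9 / 8 6 9 7 1 5 3 2 4 / 5 4 3 2 6 8 9 1 7 / 7 1 2 9 4 3 6 8 5 / 6 5 8 3 2 4 7 9 1 / 4 3 7 8 9 1 2 5 6 / 9 2 1 5 7 6 4 3 8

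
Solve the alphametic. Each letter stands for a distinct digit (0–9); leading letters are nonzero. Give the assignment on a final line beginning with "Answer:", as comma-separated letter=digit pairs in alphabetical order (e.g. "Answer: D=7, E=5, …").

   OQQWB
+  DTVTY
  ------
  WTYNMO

Step 1. [col 1: B + Y ≡ O (mod 10)] several values work for O in column 1 (B + Y ≡ O (mod 10), carry-in 0); try O=6, so O=6.
Step 2. [col 1: B + Y ≡ O (mod 10)] several values work for B in column 1 (B + Y ≡ O (mod 10), carry-in 0); try B=7 ⇒ B=7.
Step 3. [col 1: B + Y ≡ O (mod 10)] column 1: given B=7, O=6, carry-in 0, and digits 6,7 already taken and all letters distinct, B+Y≡O (mod 10) forces Y=9, so Y=9.
Step 4. [col 2: W + T ≡ M (mod 10)] several values work for W in column 2 (W + T ≡ M (mod 10), carry-in 1); try W=1. So W=1.
Step 5. [col 2: W + T ≡ M (mod 10)] several values work for M in column 2 (W + T ≡ M (mod 10), carry-in 1); try M=2 ⇒ M=2.
Step 6. [col 2: W + T ≡ M (mod 10)] column 2 reads W+T+carry(1)=M with W=1, M=2; with digits 1,2,6,7,9 already taken and all letters distinct, the only value for T is 0 ⇒ T=0.
Step 7. [col 3: Q + V ≡ N (mod 10)] column 3 (Q + V ≡ N (mod 10), carry-in 0) doesn't pin N yet; pick N=3 and continue, so N=3.
Step 8. [col 3: Q + V ≡ N (mod 10)] no forcing yet in column 3 (carry-in 0); V=5 is free and consistent — try it ⇒ V=5.
Step 9. [col 3: Q + V ≡ N (mod 10)] column 3: given V=5, N=3, carry-in 0, and digits 0,1,2,3,5,6,7,9 already taken and all letters distinct, Q+V≡N (mod 10) forces Q=8 ⇒ Q=8.
Step 10. [col 5: O + D ≡ T (mod 10)] from column 5 (O=6, T=0, carry-in 0, digits 0,1,2,3,5,6,7,8,9 already taken and all letters distinct): D must equal 4 ⇒ D=4.

Answer: B=7, D=4, M=2, N=3, O=6, Q=8, T=0, V=5, W=1, Y=9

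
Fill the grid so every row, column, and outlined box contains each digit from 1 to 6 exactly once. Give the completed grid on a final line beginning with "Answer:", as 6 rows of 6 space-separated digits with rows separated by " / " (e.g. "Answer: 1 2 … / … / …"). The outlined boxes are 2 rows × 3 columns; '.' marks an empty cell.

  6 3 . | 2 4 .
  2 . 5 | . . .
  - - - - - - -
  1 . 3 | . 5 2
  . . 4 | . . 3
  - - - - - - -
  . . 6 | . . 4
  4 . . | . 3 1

Step 1. [r6c4∈{5,6}] in row 6, 6 fits only at r6c4 ⇒ r6c4=6.
Step 2. [r6c2∈{2,5}] r6c2 is the only open cell in row 6 admitting 5, so r6c2=5.
Step 3. [r4c5∈{1,6}] r4c5 is the only open cell in box 4 admitting 6, so r4c5=6.
Step 4. [r2c5∈{1}] r2c5 is down to just 1. So r2c5=1.
Step 5. [r5c2∈{1,2}] across row 5, 1 lands solely at r5c2. So r5c2=1.
Step 6. [r1c3∈{1}] r1c3's peers cover all but 1 ⇒ r1c3=1.
Step 7. [r3c2∈{6}] only 6 remains possible at r3c2. So r3c2=6.
Step 8. [r2c6∈{6}] only 6 remains possible at r2c6 ⇒ r2c6=6.
Step 9. [r2c4∈{3}] r2c4 has the single candidate 3 ⇒ r2c4=3.
Step 10. [r2c2∈{4}] r2c2 has the single candidate 4, so r2c2=4.
Step 11. [r5c1∈{3}] r5c1's peers cover all but 3, so r5c1=3.
Step 12. [r6c3∈{2}] only 2 remains possible at r6c3 ⇒ r6c3=2.
Step 13. [r3c4∈{4}] r3c4's peers cover all but 4. So r3c4=4.
Step 14. [r4c1∈{5}] only 5 remains possible at r4c1, so r4c1=5.
Step 15. [r1c6∈{5}] r1c6 is down to just 5, so r1c6=5.
Step 16. [r5c4∈{5}] nothing but 5 survives at r5c4, so r5c4=5.
Step 17. [r4c4∈{1}] only 1 remains possible at r4c4. So r4c4=1.
Step 18. [r4c2∈{2}] r4c2 has the single candidate 2, so r4c2=2.
Step 19. [r5c5∈{2}] r5c5 is down to just 2 ⇒ r5c5=2.

Answer: 6 3 1 2 4 5 / 2 4 5 3 1 6 / 1 6 3 4 5 2 / 5 2 4 1 6 3 / 3 1 6 5 2 4 / 4 5 2 6 3 1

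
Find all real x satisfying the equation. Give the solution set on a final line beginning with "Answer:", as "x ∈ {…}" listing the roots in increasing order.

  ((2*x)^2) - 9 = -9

Step 1. [((2*x)^2) - 9 = -9] -9 is outermost — add 9 both sides, so sub: (2*x)^2 = 0.
Step 2. [(2*x)^2 = 0] 0 ≥ 0, LHS is (·)² — take ±√ ⇒ sqrt: 2*x = 0.
Step 3. [2*x = 0] LHS = 2·(…); ÷2 both sides. So div: x = 0.

Answer: x ∈ {0}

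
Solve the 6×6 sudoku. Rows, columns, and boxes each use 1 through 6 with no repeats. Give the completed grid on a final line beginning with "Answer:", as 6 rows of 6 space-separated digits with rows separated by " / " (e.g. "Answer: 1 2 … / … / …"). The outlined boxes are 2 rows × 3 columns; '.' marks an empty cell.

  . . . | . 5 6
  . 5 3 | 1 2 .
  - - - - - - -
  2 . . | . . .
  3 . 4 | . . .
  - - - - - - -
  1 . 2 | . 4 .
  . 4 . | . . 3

Step 1. [r3c3∈{1,5,6}] across box 3, 5 lands solely at r3c3, so r3c3=5.
Step 2. [r6c3∈{6}] only 6 remains possible at r6c3. So r6c3=6.
Step 3. [r3c5∈{1,3,6}] across col 5, 3 lands solely at r3c5. So r3c5=3.
Step 4. [r4c5∈{1,6}] 6 has one home in col 5: r4c5, so r4c5=6.
Step 5. [r5c6∈{5}] only 5 remains possible at r5c6, so r5c6=5.
Step 6. [r2c6∈{4}] only 4 remains possible at r2c6, so r2c6=4.
Step 7. [r4c2∈{1}] only 1 remains possible at r4c2. So r4c2=1.
Step 8. [r4c6∈{2}] nothing but 2 survives at r4c6 ⇒ r4c6=2.
Step 9. [r5c2∈{3}] only 3 remains possible at r5c2, so r5c2=3.
Step 10. [r1c1∈{4}] only 4 remains possible at r1c1. So r1c1=4.
Step 11. [r1c3∈{1}] r1c3 has the single candidate 1 ⇒ r1c3=1.
Step 12. [r6c5∈{1}] only 1 remains possible at r6c5, so r6c5=1.
Step 13. [r1c4∈{3}] r1c4 is down to just 3 ⇒ r1c4=3.
Step 14. [r3c4∈{4}] r3c4 is down to just 4 ⇒ r3c4=4.
Step 15. [r3c2∈{6}] only 6 remains possible at r3c2 ⇒ r3c2=6.
Step 16. [r5c4∈{6}] only 6 remains possible at r5c4. So r5c4=6.
Step 17. [r6c1∈{5}] r6c1 has the single candidate 5. So r6c1=5.
Step 18. [r3c6∈{1}] only 1 remains possible at r3c6 ⇒ r3c6=1.
Step 19. [r4c4∈{5}] only 5 remains possible at r4c4, so r4c4=5.
Step 20. [r1c2∈{2}] nothing but 2 survives at r1c2 ⇒ r1c2=2.
Step 21. [r2c1∈{6}] r2c1 has the single candidate 6. So r2c1=6.
Step 22. [r6c4∈{2}] r6c4 is down to just 2. So r6c4=2.

Answer: 4 2 1 3 5 6 / 6 5 3 1 2 4 / 2 6 5 4 3 1 / 3 1 4 5 6 2 / 1 3 2 6 4 5 / 5 4 6 2 1 3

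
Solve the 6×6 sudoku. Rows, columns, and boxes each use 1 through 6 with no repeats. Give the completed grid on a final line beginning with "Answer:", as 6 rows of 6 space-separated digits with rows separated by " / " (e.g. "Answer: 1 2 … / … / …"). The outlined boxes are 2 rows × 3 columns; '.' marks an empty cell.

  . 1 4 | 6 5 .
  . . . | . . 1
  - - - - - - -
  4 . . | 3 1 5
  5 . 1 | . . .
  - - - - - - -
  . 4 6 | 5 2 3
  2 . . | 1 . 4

Step 1. [r4c2∈{2,3,6}] in row 4, 3 fits only at r4c2. So r4c2=3.
Step 2. [r2c5∈{3,4}] 3 has one home in col 5: r2c5 ⇒ r2c5=3.
Step 3. [r2c4∈{2,4}] across row 2, 4 lands solely at r2c4 ⇒ r2c4=4.
Step 4. [r3c3∈{2}] r3c3 has the single candidate 2 ⇒ r3c3=2.
Step 5. [r2c3∈{5}] nothing but 5 survives at r2c3 ⇒ r2c3=5.
Step 6. [r4c6∈{2,6}] 6 has one home in col 6: r4c6 ⇒ r4c6=6.
Step 7. [r2c2∈{2,6}] row 2 places 2 nowhere but r2c2. So r2c2=2.
Step 8. [r6c5∈{6}] nothing but 6 survives at r6c5, so r6c5=6.
Step 9. [r1c6∈{2}] r1c6 is down to just 2. So r1c6=2.
Step 10. [r5c1∈{1}] nothing but 1 survives at r5c1 ⇒ r5c1=1.
Step 11. [r1c1∈{3}] r1c1 is down to just 3. So r1c1=3.
Step 12. [r4c4∈{2}] only 2 remains possible at r4c4 ⇒ r4c4=2.
Step 13. [r6c3∈{3}] r6c3 is down to just 3 ⇒ r6c3=3.
Step 14. [r3c2∈{6}] r3c2's peers cover all but 6 ⇒ r3c2=6.
Step 15. [r2c1∈{6}] nothing but 6 survives at r2c1 ⇒ r2c1=6.
Step 16. [r4c5∈{4}] only 4 remains possible at r4c5. So r4c5=4.
Step 17. [r6c2∈{5}] nothing but 5 survives at r6c2. So r6c2=5.

Answer: 3 1 4 6 5 2 / 6 2 5 4 3 1 / 4 6 2 3 1 5 / 5 3 1 2 4 6 / 1 4 6 5 2 3 / 2 5 3 1 6 4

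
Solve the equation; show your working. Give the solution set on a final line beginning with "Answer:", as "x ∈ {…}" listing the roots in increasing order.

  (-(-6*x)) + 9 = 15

Step 1. [(-(-6*x)) + 9 = 15] peel the +9: subtract 9 from each side, so sub: -(-6*x) = 6.
Step 2. [-(-6*x) = 6] flip signs both sides ⇒ neg: -6*x = -6.
Step 3. [-6*x = -6] leading coefficient -6: divide by -6 ⇒ div: x = 1.

Answer: x ∈ {1}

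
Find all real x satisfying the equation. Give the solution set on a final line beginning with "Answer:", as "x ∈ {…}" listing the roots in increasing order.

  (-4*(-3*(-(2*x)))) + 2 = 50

Step 1. [(-4*(-3*(-(2*x)))) + 2 = 50] +2 is outermost — subtract 2 both sides. So sub: -4*(-3*(-(2*x))) = 48.
Step 2. [-4*(-3*(-(2*x))) = 48] -4·(inner) — divide through by -4, so div: -3*(-(2*x)) = -12.
Step 3. [-3*(-(2*x)) = -12] LHS = -3·(…); ÷-3 both sides ⇒ div: -(2*x) = 4.
Step 4. [-(2*x) = 4] leading − — multiply by −1, so neg: 2*x = -4.
Step 5. [2*x = -4] 2 out front; divide by 2. So div: x = -2.

Answer: x ∈ {-2}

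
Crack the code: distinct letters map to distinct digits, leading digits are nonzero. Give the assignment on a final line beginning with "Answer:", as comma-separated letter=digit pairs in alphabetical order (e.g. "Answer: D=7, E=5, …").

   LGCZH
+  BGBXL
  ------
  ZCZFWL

Step 1. [col 1: H + L ≡ L (mod 10)] column 1 reads H+L+carry(0)=L with nothing yet; with all letters distinct, none taken yet, the only value for H is 0, so H=0.
Step 2. [Z] adding two 5-digit numbers gives at most 5+1 digits, and here it does — Z is that final carry and must be 1 ⇒ Z=1.
Step 3. [col 1: H + L ≡ L (mod 10)] no forcing yet in column 1 (carry-in 0); L=7 is free and consistent — try it, so L=7.
Step 4. [col 2: Z + X ≡ W (mod 10)] no forcing yet in column 2 (carry-in 0); W=3 is free and consistent — try it. So W=3.
Step 5. [col 2: Z + X ≡ W (mod 10)] column 2 reads Z+X+carry(0)=W with Z=1, W=3; with digits 0,1,3,7 already taken and all letters distinct, the only value for X is 2 ⇒ X=2.
Step 6. [col 3: C + B ≡ F (mod 10)] no forcing yet in column 3 (carry-in 0); B=8 is free and consistent — try it ⇒ B=8.
Step 7. [col 3: C + B ≡ F (mod 10)] column 3 reads C+B+carry(0)=F with B=8; with digits 0,1,2,3,7,8 already taken and all letters distinct, the only value for C is 6, so C=6.
Step 8. [col 3: C + B ≡ F (mod 10)] in column 3 we have C+B≡F with carry-in 0; given C=6, B=8 and digits 0,1,2,3,6,7,8 already taken and all letters distinct, that pins F to 4 ⇒ F=4.
Step 9. [col 4: G + G ≡ Z (mod 10)] column 4: given Z=1, carry-in 1, and digits 0,1,2,3,4,6,7,8 already taken and all letters distinct, G+G≡Z (mod 10) forces G=5. So G=5.

Answer: B=8, C=6, F=4, G=5, H=0, L=7, W=3, X=2, Z=1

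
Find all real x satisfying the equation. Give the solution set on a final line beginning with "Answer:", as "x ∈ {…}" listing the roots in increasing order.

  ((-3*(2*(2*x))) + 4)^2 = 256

Step 1. [((-3*(2*(2*x))) + 4)^2 = 256] LHS squared, RHS 256 ≥ 0: apply √ (±) ⇒ sqrt: (-3*(2*(2*x))) + 4 = 16 or -16.
Step 2. [(-3*(2*(2*x))) + 4 = 16 or -16] subtract 4: x sits inside (… + 4). So sub: -3*(2*(2*x)) = 12 or -20.
Step 3. [-3*(2*(2*x)) = 12 or -20] -3·(inner) — divide through by -3. So div: 2*(2*x) = -4 or 20/3.
Step 4. [2*(2*x) = -4 or 20/3] 2 out front; divide by 2, so div: 2*x = -2 or 10/3.
Step 5. [2*x = -2 or 10/3] leading coefficient 2: divide by 2, so div: x = -1 or 5/3.

Answer: x ∈ {-1, 5/3}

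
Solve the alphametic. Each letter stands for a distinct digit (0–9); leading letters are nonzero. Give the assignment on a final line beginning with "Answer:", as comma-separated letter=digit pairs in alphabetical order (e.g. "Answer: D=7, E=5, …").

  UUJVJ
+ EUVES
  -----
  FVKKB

Step 1. [col 1: J + S ≡ B (mod 10)] column 1 (J + S ≡ B (mod 10), carry-in 0) doesn't pin B yet; pick B=0 and continue ⇒ B=0.
Step 2. [col 1: J + S ≡ B (mod 10)] J=2 is one option consistent with column 1 (J + S ≡ B (mod 10), carry-in 0) — take it, so J=2.
Step 3. [col 1: J + S ≡ B (mod 10)] column 1 reads J+S+carry(0)=B with J=2, B=0; with digits 0,2 already taken and all letters distinct, the only value for S is 8, so S=8.
Step 4. [col 2: V + E ≡ K (mod 10)] column 2 (V + E ≡ K (mod 10), carry-in 1) doesn't pin V yet; pick V=4 and continue, so V=4.
Step 5. [col 2: V + E ≡ K (mod 10)] no forcing yet in column 2 (carry-in 1); K=6 is free and consistent — try it. So K=6.
Step 6. [col 2: V + E ≡ K (mod 10)] column 2: given V=4, K=6, carry-in 1, and digits 0,2,4,6,8 already taken and all letters distinct, V+E≡K (mod 10) forces E=1 ⇒ E=1.
Step 7. [col 4: U + U ≡ V (mod 10)] from column 4 (V=4, carry-in 0, digits 0,1,2,4,6,8 already taken and all letters distinct): U must equal 7, so U=7.
Step 8. [col 5: U + E ≡ F (mod 10)] column 5 reads U+E+carry(1)=F with U=7, E=1; with digits 0,1,2,4,6,7,8 already taken and all letters distinct, the only value for F is 9, so F=9.

Answer: B=0, E=1, F=9, J=2, K=6, S=8, U=7, V=4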